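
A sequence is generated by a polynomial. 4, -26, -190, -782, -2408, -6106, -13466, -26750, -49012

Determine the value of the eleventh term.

D1: -30, -164, -592, -1626, -3698, -7360, -13284, -22262
D2: -134, -428, -1034, -2072, -3662, -5924, -8978
D3: -294, -606, -1038, -1590, -2262, -3054
D4: -312, -432, -552, -672, -792
D5: -120, -120, -120, -120
The fifth differences are constant (-120).
-792 − 120 = -912;  -3054 − 912 = -3966;  -8978 − 3966 = -12944;  -22262 − 12944 = -35206;  -49012 − 35206 = -84218
-912 − 120 = -1032;  -3966 − 1032 = -4998;  -12944 − 4998 = -17942;  -35206 − 17942 = -53148;  -84218 − 53148 = -137366

-137366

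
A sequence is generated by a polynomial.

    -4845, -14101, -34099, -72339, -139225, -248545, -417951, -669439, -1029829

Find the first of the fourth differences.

First differences: -9256, -19998, -38240, -66886, -109320, -169406, -251488, -360390
Second differences: -10742, -18242, -28646, -42434, -60086, -82082, -108902
Third differences: -7500, -10404, -13788, -17652, -21996, -26820
Fourth differences: -2904, -3384, -3864, -4344, -4824
Fifth differences: -480, -480, -480, -480

-2904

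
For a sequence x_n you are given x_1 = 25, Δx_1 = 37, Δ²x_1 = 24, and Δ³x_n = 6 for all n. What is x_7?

727

Build the table forward from the leading diagonal:
Δ³: 6  6  6  6  6  6  6
Δ²: 24  30  36  42  48  54  60
Δ: 37  61  91  127  169  217  271
x: 25  62  123  214  341  510  727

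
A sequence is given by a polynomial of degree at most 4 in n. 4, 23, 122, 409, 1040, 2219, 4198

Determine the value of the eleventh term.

26834

D1: 19  99  287  631  1179  1979
D2: 80  188  344  548  800
D3: 108  156  204  252
D4: 48  48  48
Fourth differences constant at 48.
252 + 48 = 300;  800 + 300 = 1100;  1979 + 1100 = 3079;  4198 + 3079 = 7277
300 + 48 = 348;  1100 + 348 = 1448;  3079 + 1448 = 4527;  7277 + 4527 = 11804
348 + 48 = 396;  1448 + 396 = 1844;  4527 + 1844 = 6371;  11804 + 6371 = 18175
396 + 48 = 444;  1844 + 444 = 2288;  6371 + 2288 = 8659;  18175 + 8659 = 26834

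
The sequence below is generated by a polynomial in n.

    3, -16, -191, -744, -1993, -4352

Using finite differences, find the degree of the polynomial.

4

-19, -175, -553, -1249, -2359
-156, -378, -696, -1110
-222, -318, -414
-96, -96
The fourth differences are constant, so the polynomial has degree 4.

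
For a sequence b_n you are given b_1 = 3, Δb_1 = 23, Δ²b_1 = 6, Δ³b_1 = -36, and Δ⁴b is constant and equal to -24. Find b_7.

Build the table forward from the leading diagonal:
Δ⁴: -24, -24, -24, -24, -24, -24, -24
Δ³: -36, -60, -84, -108, -132, -156, -180
Δ²: 6, -30, -90, -174, -282, -414, -570
Δ: 23, 29, -1, -91, -265, -547, -961
b: 3, 26, 55, 54, -37, -302, -849

-849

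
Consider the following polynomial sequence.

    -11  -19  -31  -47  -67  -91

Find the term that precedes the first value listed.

-7

-8  -12  -16  -20  -24
-4  -4  -4  -4
The second differences are constant at -4.
Work back: -8 + 4 = -4;  -11 + 4 = -7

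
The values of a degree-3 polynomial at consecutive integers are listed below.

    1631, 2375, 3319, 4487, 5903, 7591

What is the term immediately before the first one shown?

First differences: 744, 944, 1168, 1416, 1688
Second differences: 200, 224, 248, 272
Third differences: 24, 24, 24
The third differences are constant at 24.
Work back: 200 − 24 = 176;  744 − 176 = 568;  1631 − 568 = 1063

1063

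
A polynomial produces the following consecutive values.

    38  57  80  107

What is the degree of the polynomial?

2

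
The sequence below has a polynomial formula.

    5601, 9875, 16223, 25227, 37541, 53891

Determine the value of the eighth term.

101963

First differences: 4274 , 6348 , 9004 , 12314 , 16350
Second differences: 2074 , 2656 , 3310 , 4036
Third differences: 582 , 654 , 726
Fourth differences: 72 , 72
The fourth differences are constant (72).
726 + 72 = 798;  4036 + 798 = 4834;  16350 + 4834 = 21184;  53891 + 21184 = 75075
798 + 72 = 870;  4834 + 870 = 5704;  21184 + 5704 = 26888;  75075 + 26888 = 101963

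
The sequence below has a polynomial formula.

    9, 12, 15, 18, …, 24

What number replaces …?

21

Using the first 4 terms:
3  3  3
Constant first difference = 3.
Extend forward: 18 + 3 = 21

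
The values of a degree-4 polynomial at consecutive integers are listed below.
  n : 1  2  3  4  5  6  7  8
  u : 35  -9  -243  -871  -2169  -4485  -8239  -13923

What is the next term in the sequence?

-44 , -234 , -628 , -1298 , -2316 , -3754 , -5684
-190 , -394 , -670 , -1018 , -1438 , -1930
-204 , -276 , -348 , -420 , -492
-72 , -72 , -72 , -72
Fourth differences constant at -72.
-492 − 72 = -564;  -1930 − 564 = -2494;  -5684 − 2494 = -8178;  -13923 − 8178 = -22101

-22101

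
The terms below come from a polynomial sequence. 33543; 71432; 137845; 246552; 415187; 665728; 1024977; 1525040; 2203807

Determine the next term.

3105432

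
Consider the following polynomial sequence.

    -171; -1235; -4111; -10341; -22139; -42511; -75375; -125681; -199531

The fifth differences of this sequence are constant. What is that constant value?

-120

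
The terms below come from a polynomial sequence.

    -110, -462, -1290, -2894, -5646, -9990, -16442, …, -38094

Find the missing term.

Using the first 7 terms:
Δ: -352  -828  -1604  -2752  -4344  -6452
Δ²: -476  -776  -1148  -1592  -2108
Δ³: -300  -372  -444  -516
Δ⁴: -72  -72  -72
Constant fourth difference = -72.
Extend forward: -516 − 72 = -588;  -2108 − 588 = -2696;  -6452 − 2696 = -9148;  -16442 − 9148 = -25590

-25590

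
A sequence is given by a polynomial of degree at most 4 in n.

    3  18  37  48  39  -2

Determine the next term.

-87

D1: 15, 19, 11, -9, -41
D2: 4, -8, -20, -32
D3: -12, -12, -12
The third differences are constant (-12).
-32 − 12 = -44;  -41 − 44 = -85;  -2 − 85 = -87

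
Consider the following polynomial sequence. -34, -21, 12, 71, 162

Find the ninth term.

13, 33, 59, 91
20, 26, 32
6, 6
The third differences are constant (6).
32 + 6 = 38;  91 + 38 = 129;  162 + 129 = 291
38 + 6 = 44;  129 + 44 = 173;  291 + 173 = 464
44 + 6 = 50;  173 + 50 = 223;  464 + 223 = 687
50 + 6 = 56;  223 + 56 = 279;  687 + 279 = 966

966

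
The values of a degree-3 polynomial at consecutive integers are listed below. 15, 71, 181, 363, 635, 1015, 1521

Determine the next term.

First differences: 56, 110, 182, 272, 380, 506
Second differences: 54, 72, 90, 108, 126
Third differences: 18, 18, 18, 18
Third differences constant at 18.
126 + 18 = 144;  506 + 144 = 650;  1521 + 650 = 2171

2171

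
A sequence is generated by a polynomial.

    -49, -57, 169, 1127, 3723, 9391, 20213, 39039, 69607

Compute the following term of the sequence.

116663

D1: -8  226  958  2596  5668  10822  18826  30568
D2: 234  732  1638  3072  5154  8004  11742
D3: 498  906  1434  2082  2850  3738
D4: 408  528  648  768  888
D5: 120  120  120  120
Constant fifth difference = 120, so extend:
888 + 120 = 1008;  3738 + 1008 = 4746;  11742 + 4746 = 16488;  30568 + 16488 = 47056;  69607 + 47056 = 116663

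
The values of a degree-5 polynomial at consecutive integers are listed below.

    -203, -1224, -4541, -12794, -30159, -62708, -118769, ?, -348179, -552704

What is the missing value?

-209286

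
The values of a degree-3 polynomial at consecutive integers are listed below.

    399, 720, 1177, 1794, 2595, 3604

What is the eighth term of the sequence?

D1: 321  457  617  801  1009
D2: 136  160  184  208
D3: 24  24  24
The third differences are constant (24).
208 + 24 = 232;  1009 + 232 = 1241;  3604 + 1241 = 4845
232 + 24 = 256;  1241 + 256 = 1497;  4845 + 1497 = 6342

6342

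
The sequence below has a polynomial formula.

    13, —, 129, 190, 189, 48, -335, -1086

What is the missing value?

60

Using the last 6 terms:
First differences: 61  -1  -141  -383  -751
Second differences: -62  -140  -242  -368
Third differences: -78  -102  -126
Fourth differences: -24  -24
Constant fourth difference = -24.
Extend backward: -78 + 24 = -54;  -62 + 54 = -8;  61 + 8 = 69;  129 − 69 = 60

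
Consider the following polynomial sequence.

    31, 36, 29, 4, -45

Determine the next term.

-124

Δ: 5  -7  -25  -49
Δ²: -12  -18  -24
Δ³: -6  -6
Constant third difference = -6, so extend:
-24 − 6 = -30;  -49 − 30 = -79;  -45 − 79 = -124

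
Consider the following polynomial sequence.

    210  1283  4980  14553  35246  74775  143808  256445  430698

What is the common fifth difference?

D1: 1073, 3697, 9573, 20693, 39529, 69033, 112637, 174253
D2: 2624, 5876, 11120, 18836, 29504, 43604, 61616
D3: 3252, 5244, 7716, 10668, 14100, 18012
D4: 1992, 2472, 2952, 3432, 3912
D5: 480, 480, 480, 480

480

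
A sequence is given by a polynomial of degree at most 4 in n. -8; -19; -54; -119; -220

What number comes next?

-363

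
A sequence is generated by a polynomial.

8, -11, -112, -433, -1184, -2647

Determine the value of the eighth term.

-9197

-19 , -101 , -321 , -751 , -1463
-82 , -220 , -430 , -712
-138 , -210 , -282
-72 , -72
The fourth differences are constant (-72).
-282 − 72 = -354;  -712 − 354 = -1066;  -1463 − 1066 = -2529;  -2647 − 2529 = -5176
-354 − 72 = -426;  -1066 − 426 = -1492;  -2529 − 1492 = -4021;  -5176 − 4021 = -9197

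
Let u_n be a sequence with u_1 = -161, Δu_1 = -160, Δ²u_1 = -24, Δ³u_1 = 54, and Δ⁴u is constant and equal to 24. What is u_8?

Build the table forward from the leading diagonal:
Δ⁴: 24, 24, 24, 24, 24, 24, 24, 24
Δ³: 54, 78, 102, 126, 150, 174, 198, 222
Δ²: -24, 30, 108, 210, 336, 486, 660, 858
Δ: -160, -184, -154, -46, 164, 500, 986, 1646
u: -161, -321, -505, -659, -705, -541, -41, 945

945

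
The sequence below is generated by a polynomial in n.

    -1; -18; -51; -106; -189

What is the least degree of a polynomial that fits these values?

3

D1: -17, -33, -55, -83
D2: -16, -22, -28
D3: -6, -6
The third differences are constant, so the polynomial has degree 3.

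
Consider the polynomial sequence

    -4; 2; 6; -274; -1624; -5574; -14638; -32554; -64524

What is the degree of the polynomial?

5

Δ: 6, 4, -280, -1350, -3950, -9064, -17916, -31970
Δ²: -2, -284, -1070, -2600, -5114, -8852, -14054
Δ³: -282, -786, -1530, -2514, -3738, -5202
Δ⁴: -504, -744, -984, -1224, -1464
Δ⁵: -240, -240, -240, -240
The fifth differences are constant, so the polynomial has degree 5.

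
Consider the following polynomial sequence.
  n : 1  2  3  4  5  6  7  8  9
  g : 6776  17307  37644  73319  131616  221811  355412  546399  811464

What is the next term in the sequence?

Δ: 10531, 20337, 35675, 58297, 90195, 133601, 190987, 265065
Δ²: 9806, 15338, 22622, 31898, 43406, 57386, 74078
Δ³: 5532, 7284, 9276, 11508, 13980, 16692
Δ⁴: 1752, 1992, 2232, 2472, 2712
Δ⁵: 240, 240, 240, 240
Fifth differences constant at 240.
2712 + 240 = 2952;  16692 + 2952 = 19644;  74078 + 19644 = 93722;  265065 + 93722 = 358787;  811464 + 358787 = 1170251

1170251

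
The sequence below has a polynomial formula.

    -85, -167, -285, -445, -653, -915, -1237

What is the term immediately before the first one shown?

-33

First differences: -82, -118, -160, -208, -262, -322
Second differences: -36, -42, -48, -54, -60
Third differences: -6, -6, -6, -6
The third differences are constant at -6.
Work back: -36 + 6 = -30;  -82 + 30 = -52;  -85 + 52 = -33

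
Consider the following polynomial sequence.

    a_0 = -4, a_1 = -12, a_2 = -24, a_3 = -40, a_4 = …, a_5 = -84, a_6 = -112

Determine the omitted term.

Using the first 4 terms:
Δ: -8  -12  -16
Δ²: -4  -4
Constant second difference = -4.
Extend forward: -16 − 4 = -20;  -40 − 20 = -60

-60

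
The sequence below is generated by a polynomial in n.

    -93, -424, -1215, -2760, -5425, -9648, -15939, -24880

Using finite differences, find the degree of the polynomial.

First differences: -331, -791, -1545, -2665, -4223, -6291, -8941
Second differences: -460, -754, -1120, -1558, -2068, -2650
Third differences: -294, -366, -438, -510, -582
Fourth differences: -72, -72, -72, -72
The fourth differences are constant, so the polynomial has degree 4.

4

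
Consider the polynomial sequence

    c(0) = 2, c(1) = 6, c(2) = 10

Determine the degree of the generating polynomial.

Δ: 4, 4
The first differences are constant, so the polynomial has degree 1.

1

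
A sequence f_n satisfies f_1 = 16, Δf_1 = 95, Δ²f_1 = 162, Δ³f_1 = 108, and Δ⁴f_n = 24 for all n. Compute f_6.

3311

Build the table forward from the leading diagonal:
D4: 24, 24, 24, 24, 24, 24
D3: 108, 132, 156, 180, 204, 228
D2: 162, 270, 402, 558, 738, 942
D1: 95, 257, 527, 929, 1487, 2225
f: 16, 111, 368, 895, 1824, 3311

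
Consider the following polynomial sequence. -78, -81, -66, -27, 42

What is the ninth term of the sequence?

738

Δ: -3, 15, 39, 69
Δ²: 18, 24, 30
Δ³: 6, 6
The third differences are constant (6).
30 + 6 = 36;  69 + 36 = 105;  42 + 105 = 147
36 + 6 = 42;  105 + 42 = 147;  147 + 147 = 294
42 + 6 = 48;  147 + 48 = 195;  294 + 195 = 489
48 + 6 = 54;  195 + 54 = 249;  489 + 249 = 738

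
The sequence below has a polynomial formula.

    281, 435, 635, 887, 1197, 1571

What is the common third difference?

D1: 154, 200, 252, 310, 374
D2: 46, 52, 58, 64
D3: 6, 6, 6

6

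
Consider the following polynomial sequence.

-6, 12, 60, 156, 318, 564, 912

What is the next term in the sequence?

First differences: 18, 48, 96, 162, 246, 348
Second differences: 30, 48, 66, 84, 102
Third differences: 18, 18, 18, 18
The third differences are constant (18).
102 + 18 = 120;  348 + 120 = 468;  912 + 468 = 1380

1380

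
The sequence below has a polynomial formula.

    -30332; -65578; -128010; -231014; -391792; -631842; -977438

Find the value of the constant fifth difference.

-480

Δ: -35246, -62432, -103004, -160778, -240050, -345596
Δ²: -27186, -40572, -57774, -79272, -105546
Δ³: -13386, -17202, -21498, -26274
Δ⁴: -3816, -4296, -4776
Δ⁵: -480, -480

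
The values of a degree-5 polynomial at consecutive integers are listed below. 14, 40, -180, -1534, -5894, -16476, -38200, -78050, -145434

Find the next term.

-252544

Δ: 26, -220, -1354, -4360, -10582, -21724, -39850, -67384
Δ²: -246, -1134, -3006, -6222, -11142, -18126, -27534
Δ³: -888, -1872, -3216, -4920, -6984, -9408
Δ⁴: -984, -1344, -1704, -2064, -2424
Δ⁵: -360, -360, -360, -360
Fifth differences constant at -360.
-2424 − 360 = -2784;  -9408 − 2784 = -12192;  -27534 − 12192 = -39726;  -67384 − 39726 = -107110;  -145434 − 107110 = -252544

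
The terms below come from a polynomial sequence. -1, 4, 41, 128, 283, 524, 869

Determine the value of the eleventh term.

3649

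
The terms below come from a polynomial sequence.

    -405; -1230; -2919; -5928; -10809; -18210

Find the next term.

First differences: -825 , -1689 , -3009 , -4881 , -7401
Second differences: -864 , -1320 , -1872 , -2520
Third differences: -456 , -552 , -648
Fourth differences: -96 , -96
Constant fourth difference = -96, so extend:
-648 − 96 = -744;  -2520 − 744 = -3264;  -7401 − 3264 = -10665;  -18210 − 10665 = -28875

-28875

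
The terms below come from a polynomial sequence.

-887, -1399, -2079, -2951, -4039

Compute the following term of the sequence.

First differences: -512, -680, -872, -1088
Second differences: -168, -192, -216
Third differences: -24, -24
The third differences are constant (-24).
-216 − 24 = -240;  -1088 − 240 = -1328;  -4039 − 1328 = -5367

-5367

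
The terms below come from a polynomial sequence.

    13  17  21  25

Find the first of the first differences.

Δ: 4, 4, 4

4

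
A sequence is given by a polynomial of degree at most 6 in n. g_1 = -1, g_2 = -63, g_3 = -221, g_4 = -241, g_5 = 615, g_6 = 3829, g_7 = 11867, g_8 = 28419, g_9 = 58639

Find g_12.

-62 , -158 , -20 , 856 , 3214 , 8038 , 16552 , 30220
-96 , 138 , 876 , 2358 , 4824 , 8514 , 13668
234 , 738 , 1482 , 2466 , 3690 , 5154
504 , 744 , 984 , 1224 , 1464
240 , 240 , 240 , 240
The fifth differences are constant (240).
1464 + 240 = 1704;  5154 + 1704 = 6858;  13668 + 6858 = 20526;  30220 + 20526 = 50746;  58639 + 50746 = 109385
1704 + 240 = 1944;  6858 + 1944 = 8802;  20526 + 8802 = 29328;  50746 + 29328 = 80074;  109385 + 80074 = 189459
1944 + 240 = 2184;  8802 + 2184 = 10986;  29328 + 10986 = 40314;  80074 + 40314 = 120388;  189459 + 120388 = 309847

309847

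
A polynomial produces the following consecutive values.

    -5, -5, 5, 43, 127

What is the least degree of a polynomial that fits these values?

D1: 0, 10, 38, 84
D2: 10, 28, 46
D3: 18, 18
The third differences are constant, so the polynomial has degree 3.

3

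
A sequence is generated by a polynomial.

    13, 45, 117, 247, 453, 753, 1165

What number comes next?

1707

D1: 32 , 72 , 130 , 206 , 300 , 412
D2: 40 , 58 , 76 , 94 , 112
D3: 18 , 18 , 18 , 18
Third differences constant at 18.
112 + 18 = 130;  412 + 130 = 542;  1165 + 542 = 1707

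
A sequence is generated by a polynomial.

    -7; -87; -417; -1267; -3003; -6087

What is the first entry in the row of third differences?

-270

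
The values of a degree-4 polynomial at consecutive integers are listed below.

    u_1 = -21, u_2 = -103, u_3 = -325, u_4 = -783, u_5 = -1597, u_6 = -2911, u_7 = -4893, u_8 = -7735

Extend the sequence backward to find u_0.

-82, -222, -458, -814, -1314, -1982, -2842
-140, -236, -356, -500, -668, -860
-96, -120, -144, -168, -192
-24, -24, -24, -24
The fourth differences are constant at -24.
Work back: -96 + 24 = -72;  -140 + 72 = -68;  -82 + 68 = -14;  -21 + 14 = -7

-7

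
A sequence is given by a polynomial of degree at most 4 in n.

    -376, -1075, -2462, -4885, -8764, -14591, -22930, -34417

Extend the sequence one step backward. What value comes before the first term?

-89

D1: -699  -1387  -2423  -3879  -5827  -8339  -11487
D2: -688  -1036  -1456  -1948  -2512  -3148
D3: -348  -420  -492  -564  -636
D4: -72  -72  -72  -72
The fourth differences are constant at -72.
Work back: -348 + 72 = -276;  -688 + 276 = -412;  -699 + 412 = -287;  -376 + 287 = -89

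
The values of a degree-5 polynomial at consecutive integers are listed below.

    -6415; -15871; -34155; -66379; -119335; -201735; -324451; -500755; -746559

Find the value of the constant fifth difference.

Δ: -9456, -18284, -32224, -52956, -82400, -122716, -176304, -245804
Δ²: -8828, -13940, -20732, -29444, -40316, -53588, -69500
Δ³: -5112, -6792, -8712, -10872, -13272, -15912
Δ⁴: -1680, -1920, -2160, -2400, -2640
Δ⁵: -240, -240, -240, -240

-240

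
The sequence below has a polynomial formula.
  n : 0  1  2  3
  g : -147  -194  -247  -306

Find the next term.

-371

-47, -53, -59
-6, -6
The second differences are constant (-6).
-59 − 6 = -65;  -306 − 65 = -371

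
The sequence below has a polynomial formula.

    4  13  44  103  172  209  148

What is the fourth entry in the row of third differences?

First differences: 9, 31, 59, 69, 37, -61
Second differences: 22, 28, 10, -32, -98
Third differences: 6, -18, -42, -66
Fourth differences: -24, -24, -24

-66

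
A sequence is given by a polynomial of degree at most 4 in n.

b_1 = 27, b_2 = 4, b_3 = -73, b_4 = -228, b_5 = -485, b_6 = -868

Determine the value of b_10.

First differences: -23 , -77 , -155 , -257 , -383
Second differences: -54 , -78 , -102 , -126
Third differences: -24 , -24 , -24
The third differences are constant (-24).
-126 − 24 = -150;  -383 − 150 = -533;  -868 − 533 = -1401
-150 − 24 = -174;  -533 − 174 = -707;  -1401 − 707 = -2108
-174 − 24 = -198;  -707 − 198 = -905;  -2108 − 905 = -3013
-198 − 24 = -222;  -905 − 222 = -1127;  -3013 − 1127 = -4140

-4140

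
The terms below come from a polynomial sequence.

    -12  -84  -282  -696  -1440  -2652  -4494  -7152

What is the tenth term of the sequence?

-72  -198  -414  -744  -1212  -1842  -2658
-126  -216  -330  -468  -630  -816
-90  -114  -138  -162  -186
-24  -24  -24  -24
The fourth differences are constant (-24).
-186 − 24 = -210;  -816 − 210 = -1026;  -2658 − 1026 = -3684;  -7152 − 3684 = -10836
-210 − 24 = -234;  -1026 − 234 = -1260;  -3684 − 1260 = -4944;  -10836 − 4944 = -15780

-15780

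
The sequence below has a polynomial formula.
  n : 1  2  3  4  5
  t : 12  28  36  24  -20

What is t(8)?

Δ: 16 , 8 , -12 , -44
Δ²: -8 , -20 , -32
Δ³: -12 , -12
Third differences constant at -12.
-32 − 12 = -44;  -44 − 44 = -88;  -20 − 88 = -108
-44 − 12 = -56;  -88 − 56 = -144;  -108 − 144 = -252
-56 − 12 = -68;  -144 − 68 = -212;  -252 − 212 = -464

-464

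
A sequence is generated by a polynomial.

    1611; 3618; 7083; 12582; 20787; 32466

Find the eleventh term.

D1: 2007 , 3465 , 5499 , 8205 , 11679
D2: 1458 , 2034 , 2706 , 3474
D3: 576 , 672 , 768
D4: 96 , 96
Constant fourth difference = 96, so extend:
768 + 96 = 864;  3474 + 864 = 4338;  11679 + 4338 = 16017;  32466 + 16017 = 48483
864 + 96 = 960;  4338 + 960 = 5298;  16017 + 5298 = 21315;  48483 + 21315 = 69798
960 + 96 = 1056;  5298 + 1056 = 6354;  21315 + 6354 = 27669;  69798 + 27669 = 97467
1056 + 96 = 1152;  6354 + 1152 = 7506;  27669 + 7506 = 35175;  97467 + 35175 = 132642
1152 + 96 = 1248;  7506 + 1248 = 8754;  35175 + 8754 = 43929;  132642 + 43929 = 176571

176571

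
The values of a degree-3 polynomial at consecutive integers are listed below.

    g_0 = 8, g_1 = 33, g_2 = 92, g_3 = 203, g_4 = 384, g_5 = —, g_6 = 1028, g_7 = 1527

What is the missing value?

653

Using the first 5 terms:
Δ: 25  59  111  181
Δ²: 34  52  70
Δ³: 18  18
Constant third difference = 18.
Extend forward: 70 + 18 = 88;  181 + 88 = 269;  384 + 269 = 653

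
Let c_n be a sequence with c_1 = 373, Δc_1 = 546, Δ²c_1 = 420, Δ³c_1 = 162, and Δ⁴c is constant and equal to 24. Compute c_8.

19525

Build the table forward from the leading diagonal:
Fourth differences: 24, 24, 24, 24, 24, 24, 24, 24
Third differences: 162, 186, 210, 234, 258, 282, 306, 330
Second differences: 420, 582, 768, 978, 1212, 1470, 1752, 2058
First differences: 546, 966, 1548, 2316, 3294, 4506, 5976, 7728
c: 373, 919, 1885, 3433, 5749, 9043, 13549, 19525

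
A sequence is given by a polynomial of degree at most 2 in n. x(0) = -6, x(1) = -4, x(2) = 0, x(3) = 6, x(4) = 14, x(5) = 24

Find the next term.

36

First differences: 2  4  6  8  10
Second differences: 2  2  2  2
Second differences constant at 2.
10 + 2 = 12;  24 + 12 = 36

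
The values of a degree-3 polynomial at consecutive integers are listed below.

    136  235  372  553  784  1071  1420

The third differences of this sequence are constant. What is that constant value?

Δ: 99, 137, 181, 231, 287, 349
Δ²: 38, 44, 50, 56, 62
Δ³: 6, 6, 6, 6

6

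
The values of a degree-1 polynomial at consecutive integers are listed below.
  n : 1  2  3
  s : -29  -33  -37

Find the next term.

-41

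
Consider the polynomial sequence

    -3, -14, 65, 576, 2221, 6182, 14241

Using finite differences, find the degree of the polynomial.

5

D1: -11, 79, 511, 1645, 3961, 8059
D2: 90, 432, 1134, 2316, 4098
D3: 342, 702, 1182, 1782
D4: 360, 480, 600
D5: 120, 120
The fifth differences are constant, so the polynomial has degree 5.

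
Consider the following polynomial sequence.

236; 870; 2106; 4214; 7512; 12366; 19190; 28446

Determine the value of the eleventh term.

634  1236  2108  3298  4854  6824  9256
602  872  1190  1556  1970  2432
270  318  366  414  462
48  48  48  48
Constant fourth difference = 48, so extend:
462 + 48 = 510;  2432 + 510 = 2942;  9256 + 2942 = 12198;  28446 + 12198 = 40644
510 + 48 = 558;  2942 + 558 = 3500;  12198 + 3500 = 15698;  40644 + 15698 = 56342
558 + 48 = 606;  3500 + 606 = 4106;  15698 + 4106 = 19804;  56342 + 19804 = 76146

76146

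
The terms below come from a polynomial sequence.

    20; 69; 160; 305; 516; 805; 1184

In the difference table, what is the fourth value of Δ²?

78

First differences: 49, 91, 145, 211, 289, 379
Second differences: 42, 54, 66, 78, 90
Third differences: 12, 12, 12, 12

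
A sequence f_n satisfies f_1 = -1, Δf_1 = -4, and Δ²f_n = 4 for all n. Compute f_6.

Build the table forward from the leading diagonal:
D2: 4, 4, 4, 4, 4, 4
D1: -4, 0, 4, 8, 12, 16
f: -1, -5, -5, -1, 7, 19

19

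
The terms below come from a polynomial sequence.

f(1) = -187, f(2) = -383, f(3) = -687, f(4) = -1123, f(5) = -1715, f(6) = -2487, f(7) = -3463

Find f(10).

Δ: -196, -304, -436, -592, -772, -976
Δ²: -108, -132, -156, -180, -204
Δ³: -24, -24, -24, -24
The third differences are constant (-24).
-204 − 24 = -228;  -976 − 228 = -1204;  -3463 − 1204 = -4667
-228 − 24 = -252;  -1204 − 252 = -1456;  -4667 − 1456 = -6123
-252 − 24 = -276;  -1456 − 276 = -1732;  -6123 − 1732 = -7855

-7855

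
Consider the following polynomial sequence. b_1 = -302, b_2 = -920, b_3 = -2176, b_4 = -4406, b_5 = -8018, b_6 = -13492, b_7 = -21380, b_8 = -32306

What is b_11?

Δ: -618  -1256  -2230  -3612  -5474  -7888  -10926
Δ²: -638  -974  -1382  -1862  -2414  -3038
Δ³: -336  -408  -480  -552  -624
Δ⁴: -72  -72  -72  -72
The fourth differences are constant (-72).
-624 − 72 = -696;  -3038 − 696 = -3734;  -10926 − 3734 = -14660;  -32306 − 14660 = -46966
-696 − 72 = -768;  -3734 − 768 = -4502;  -14660 − 4502 = -19162;  -46966 − 19162 = -66128
-768 − 72 = -840;  -4502 − 840 = -5342;  -19162 − 5342 = -24504;  -66128 − 24504 = -90632

-90632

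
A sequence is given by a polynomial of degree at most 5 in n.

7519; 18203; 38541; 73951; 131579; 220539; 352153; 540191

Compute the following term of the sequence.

801111

10684, 20338, 35410, 57628, 88960, 131614, 188038
9654, 15072, 22218, 31332, 42654, 56424
5418, 7146, 9114, 11322, 13770
1728, 1968, 2208, 2448
240, 240, 240
Fifth differences constant at 240.
2448 + 240 = 2688;  13770 + 2688 = 16458;  56424 + 16458 = 72882;  188038 + 72882 = 260920;  540191 + 260920 = 801111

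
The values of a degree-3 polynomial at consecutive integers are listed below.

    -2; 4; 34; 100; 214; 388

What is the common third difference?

12

First differences: 6, 30, 66, 114, 174
Second differences: 24, 36, 48, 60
Third differences: 12, 12, 12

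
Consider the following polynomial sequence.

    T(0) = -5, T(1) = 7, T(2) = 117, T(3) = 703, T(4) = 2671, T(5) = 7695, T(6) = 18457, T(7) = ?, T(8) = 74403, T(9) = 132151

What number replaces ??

Using the first 7 terms:
Δ: 12  110  586  1968  5024  10762
Δ²: 98  476  1382  3056  5738
Δ³: 378  906  1674  2682
Δ⁴: 528  768  1008
Δ⁵: 240  240
Constant fifth difference = 240.
Extend forward: 1008 + 240 = 1248;  2682 + 1248 = 3930;  5738 + 3930 = 9668;  10762 + 9668 = 20430;  18457 + 20430 = 38887

38887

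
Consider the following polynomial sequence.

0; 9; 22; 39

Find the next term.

60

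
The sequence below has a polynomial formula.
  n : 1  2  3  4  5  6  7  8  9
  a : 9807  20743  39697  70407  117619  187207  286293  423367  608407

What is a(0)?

10936, 18954, 30710, 47212, 69588, 99086, 137074, 185040
8018, 11756, 16502, 22376, 29498, 37988, 47966
3738, 4746, 5874, 7122, 8490, 9978
1008, 1128, 1248, 1368, 1488
120, 120, 120, 120
The fifth differences are constant at 120.
Work back: 1008 − 120 = 888;  3738 − 888 = 2850;  8018 − 2850 = 5168;  10936 − 5168 = 5768;  9807 − 5768 = 4039

4039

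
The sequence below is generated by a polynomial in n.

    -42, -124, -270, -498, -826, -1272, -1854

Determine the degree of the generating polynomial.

D1: -82, -146, -228, -328, -446, -582
D2: -64, -82, -100, -118, -136
D3: -18, -18, -18, -18
The third differences are constant, so the polynomial has degree 3.

3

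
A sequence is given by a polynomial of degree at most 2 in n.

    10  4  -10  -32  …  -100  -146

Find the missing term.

-62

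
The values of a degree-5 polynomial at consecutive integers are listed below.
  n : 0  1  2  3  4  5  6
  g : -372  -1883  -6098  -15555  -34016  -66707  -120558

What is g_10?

Δ: -1511  -4215  -9457  -18461  -32691  -53851
Δ²: -2704  -5242  -9004  -14230  -21160
Δ³: -2538  -3762  -5226  -6930
Δ⁴: -1224  -1464  -1704
Δ⁵: -240  -240
Constant fifth difference = -240, so extend:
-1704 − 240 = -1944;  -6930 − 1944 = -8874;  -21160 − 8874 = -30034;  -53851 − 30034 = -83885;  -120558 − 83885 = -204443
-1944 − 240 = -2184;  -8874 − 2184 = -11058;  -30034 − 11058 = -41092;  -83885 − 41092 = -124977;  -204443 − 124977 = -329420
-2184 − 240 = -2424;  -11058 − 2424 = -13482;  -41092 − 13482 = -54574;  -124977 − 54574 = -179551;  -329420 − 179551 = -508971
-2424 − 240 = -2664;  -13482 − 2664 = -16146;  -54574 − 16146 = -70720;  -179551 − 70720 = -250271;  -508971 − 250271 = -759242

-759242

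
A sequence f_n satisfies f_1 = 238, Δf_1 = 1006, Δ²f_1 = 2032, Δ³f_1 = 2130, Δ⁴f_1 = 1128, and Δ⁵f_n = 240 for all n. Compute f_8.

169022

Build the table forward from the leading diagonal:
Fifth differences: 240, 240, 240, 240, 240, 240, 240, 240
Fourth differences: 1128, 1368, 1608, 1848, 2088, 2328, 2568, 2808
Third differences: 2130, 3258, 4626, 6234, 8082, 10170, 12498, 15066
Second differences: 2032, 4162, 7420, 12046, 18280, 26362, 36532, 49030
First differences: 1006, 3038, 7200, 14620, 26666, 44946, 71308, 107840
f: 238, 1244, 4282, 11482, 26102, 52768, 97714, 169022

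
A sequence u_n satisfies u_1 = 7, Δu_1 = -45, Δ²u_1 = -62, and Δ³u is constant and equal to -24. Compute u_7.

Build the table forward from the leading diagonal:
Third differences: -24, -24, -24, -24, -24, -24, -24
Second differences: -62, -86, -110, -134, -158, -182, -206
First differences: -45, -107, -193, -303, -437, -595, -777
u: 7, -38, -145, -338, -641, -1078, -1673

-1673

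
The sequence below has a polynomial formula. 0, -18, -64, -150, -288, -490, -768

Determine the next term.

Δ: -18, -46, -86, -138, -202, -278
Δ²: -28, -40, -52, -64, -76
Δ³: -12, -12, -12, -12
Constant third difference = -12, so extend:
-76 − 12 = -88;  -278 − 88 = -366;  -768 − 366 = -1134

-1134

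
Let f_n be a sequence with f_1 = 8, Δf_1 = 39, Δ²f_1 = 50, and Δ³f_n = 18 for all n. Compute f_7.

Build the table forward from the leading diagonal:
Third differences: 18, 18, 18, 18, 18, 18, 18
Second differences: 50, 68, 86, 104, 122, 140, 158
First differences: 39, 89, 157, 243, 347, 469, 609
f: 8, 47, 136, 293, 536, 883, 1352

1352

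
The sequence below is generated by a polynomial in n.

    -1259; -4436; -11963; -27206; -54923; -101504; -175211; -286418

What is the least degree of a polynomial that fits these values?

-3177, -7527, -15243, -27717, -46581, -73707, -111207
-4350, -7716, -12474, -18864, -27126, -37500
-3366, -4758, -6390, -8262, -10374
-1392, -1632, -1872, -2112
-240, -240, -240
The fifth differences are constant, so the polynomial has degree 5.

5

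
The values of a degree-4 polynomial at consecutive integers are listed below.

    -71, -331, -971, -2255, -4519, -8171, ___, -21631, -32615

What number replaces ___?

-13691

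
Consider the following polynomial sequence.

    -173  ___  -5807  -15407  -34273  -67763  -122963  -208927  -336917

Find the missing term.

-1603

Using the last 7 terms:
First differences: -9600  -18866  -33490  -55200  -85964  -127990
Second differences: -9266  -14624  -21710  -30764  -42026
Third differences: -5358  -7086  -9054  -11262
Fourth differences: -1728  -1968  -2208
Fifth differences: -240  -240
Constant fifth difference = -240.
Extend backward: -1728 + 240 = -1488;  -5358 + 1488 = -3870;  -9266 + 3870 = -5396;  -9600 + 5396 = -4204;  -5807 + 4204 = -1603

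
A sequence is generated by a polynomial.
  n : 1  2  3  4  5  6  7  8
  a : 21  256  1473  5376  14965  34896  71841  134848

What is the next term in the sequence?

235701

Δ: 235, 1217, 3903, 9589, 19931, 36945, 63007
Δ²: 982, 2686, 5686, 10342, 17014, 26062
Δ³: 1704, 3000, 4656, 6672, 9048
Δ⁴: 1296, 1656, 2016, 2376
Δ⁵: 360, 360, 360
The fifth differences are constant (360).
2376 + 360 = 2736;  9048 + 2736 = 11784;  26062 + 11784 = 37846;  63007 + 37846 = 100853;  134848 + 100853 = 235701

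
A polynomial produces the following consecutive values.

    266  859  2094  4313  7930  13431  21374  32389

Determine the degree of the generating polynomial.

4

Δ: 593, 1235, 2219, 3617, 5501, 7943, 11015
Δ²: 642, 984, 1398, 1884, 2442, 3072
Δ³: 342, 414, 486, 558, 630
Δ⁴: 72, 72, 72, 72
The fourth differences are constant, so the polynomial has degree 4.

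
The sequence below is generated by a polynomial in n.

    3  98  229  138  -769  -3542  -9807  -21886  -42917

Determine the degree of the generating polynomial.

5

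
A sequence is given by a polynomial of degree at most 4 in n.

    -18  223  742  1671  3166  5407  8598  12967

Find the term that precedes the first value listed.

-89

241, 519, 929, 1495, 2241, 3191, 4369
278, 410, 566, 746, 950, 1178
132, 156, 180, 204, 228
24, 24, 24, 24
The fourth differences are constant at 24.
Work back: 132 − 24 = 108;  278 − 108 = 170;  241 − 170 = 71;  -18 − 71 = -89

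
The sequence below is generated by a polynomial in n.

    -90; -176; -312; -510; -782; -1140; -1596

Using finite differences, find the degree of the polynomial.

3

-86, -136, -198, -272, -358, -456
-50, -62, -74, -86, -98
-12, -12, -12, -12
The third differences are constant, so the polynomial has degree 3.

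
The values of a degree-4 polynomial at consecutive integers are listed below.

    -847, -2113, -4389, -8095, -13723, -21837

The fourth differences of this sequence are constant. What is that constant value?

D1: -1266, -2276, -3706, -5628, -8114
D2: -1010, -1430, -1922, -2486
D3: -420, -492, -564
D4: -72, -72

-72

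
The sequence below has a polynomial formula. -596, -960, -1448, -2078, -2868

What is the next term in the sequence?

-364 , -488 , -630 , -790
-124 , -142 , -160
-18 , -18
Third differences constant at -18.
-160 − 18 = -178;  -790 − 178 = -968;  -2868 − 968 = -3836

-3836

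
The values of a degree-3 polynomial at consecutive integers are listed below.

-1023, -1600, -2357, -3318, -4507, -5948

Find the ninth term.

First differences: -577, -757, -961, -1189, -1441
Second differences: -180, -204, -228, -252
Third differences: -24, -24, -24
Third differences constant at -24.
-252 − 24 = -276;  -1441 − 276 = -1717;  -5948 − 1717 = -7665
-276 − 24 = -300;  -1717 − 300 = -2017;  -7665 − 2017 = -9682
-300 − 24 = -324;  -2017 − 324 = -2341;  -9682 − 2341 = -12023

-12023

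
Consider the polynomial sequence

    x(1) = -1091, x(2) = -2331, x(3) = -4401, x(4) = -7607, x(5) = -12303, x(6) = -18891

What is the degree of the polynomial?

4

First differences: -1240, -2070, -3206, -4696, -6588
Second differences: -830, -1136, -1490, -1892
Third differences: -306, -354, -402
Fourth differences: -48, -48
The fourth differences are constant, so the polynomial has degree 4.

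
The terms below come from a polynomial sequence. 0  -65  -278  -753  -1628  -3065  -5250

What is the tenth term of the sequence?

-65, -213, -475, -875, -1437, -2185
-148, -262, -400, -562, -748
-114, -138, -162, -186
-24, -24, -24
The fourth differences are constant (-24).
-186 − 24 = -210;  -748 − 210 = -958;  -2185 − 958 = -3143;  -5250 − 3143 = -8393
-210 − 24 = -234;  -958 − 234 = -1192;  -3143 − 1192 = -4335;  -8393 − 4335 = -12728
-234 − 24 = -258;  -1192 − 258 = -1450;  -4335 − 1450 = -5785;  -12728 − 5785 = -18513

-18513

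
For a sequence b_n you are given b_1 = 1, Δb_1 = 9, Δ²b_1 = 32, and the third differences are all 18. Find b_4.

142

Build the table forward from the leading diagonal:
Third differences: 18, 18, 18, 18
Second differences: 32, 50, 68, 86
First differences: 9, 41, 91, 159
b: 1, 10, 51, 142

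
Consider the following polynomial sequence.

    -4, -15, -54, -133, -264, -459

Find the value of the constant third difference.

-12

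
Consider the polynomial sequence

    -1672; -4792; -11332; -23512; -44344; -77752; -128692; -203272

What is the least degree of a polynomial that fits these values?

5

D1: -3120, -6540, -12180, -20832, -33408, -50940, -74580
D2: -3420, -5640, -8652, -12576, -17532, -23640
D3: -2220, -3012, -3924, -4956, -6108
D4: -792, -912, -1032, -1152
D5: -120, -120, -120
The fifth differences are constant, so the polynomial has degree 5.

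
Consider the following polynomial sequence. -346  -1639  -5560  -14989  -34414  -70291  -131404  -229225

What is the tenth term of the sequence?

-1293 , -3921 , -9429 , -19425 , -35877 , -61113 , -97821
-2628 , -5508 , -9996 , -16452 , -25236 , -36708
-2880 , -4488 , -6456 , -8784 , -11472
-1608 , -1968 , -2328 , -2688
-360 , -360 , -360
Constant fifth difference = -360, so extend:
-2688 − 360 = -3048;  -11472 − 3048 = -14520;  -36708 − 14520 = -51228;  -97821 − 51228 = -149049;  -229225 − 149049 = -378274
-3048 − 360 = -3408;  -14520 − 3408 = -17928;  -51228 − 17928 = -69156;  -149049 − 69156 = -218205;  -378274 − 218205 = -596479

-596479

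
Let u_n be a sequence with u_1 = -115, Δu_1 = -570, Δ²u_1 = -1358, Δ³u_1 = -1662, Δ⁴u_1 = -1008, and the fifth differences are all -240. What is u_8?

-131113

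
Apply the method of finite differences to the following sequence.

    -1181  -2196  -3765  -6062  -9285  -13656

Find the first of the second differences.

-554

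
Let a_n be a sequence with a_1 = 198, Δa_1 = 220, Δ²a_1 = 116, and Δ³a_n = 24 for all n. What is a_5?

Build the table forward from the leading diagonal:
D3: 24  24  24  24  24
D2: 116  140  164  188  212
D1: 220  336  476  640  828
a: 198  418  754  1230  1870

1870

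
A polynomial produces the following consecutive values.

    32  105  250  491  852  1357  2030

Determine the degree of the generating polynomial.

3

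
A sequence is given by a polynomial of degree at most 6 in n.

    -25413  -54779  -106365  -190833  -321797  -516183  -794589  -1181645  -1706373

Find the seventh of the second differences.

-137672

D1: -29366, -51586, -84468, -130964, -194386, -278406, -387056, -524728
D2: -22220, -32882, -46496, -63422, -84020, -108650, -137672
D3: -10662, -13614, -16926, -20598, -24630, -29022
D4: -2952, -3312, -3672, -4032, -4392
D5: -360, -360, -360, -360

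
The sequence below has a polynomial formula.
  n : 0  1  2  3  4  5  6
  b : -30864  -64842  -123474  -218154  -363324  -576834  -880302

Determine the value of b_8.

-1864584

Δ: -33978, -58632, -94680, -145170, -213510, -303468
Δ²: -24654, -36048, -50490, -68340, -89958
Δ³: -11394, -14442, -17850, -21618
Δ⁴: -3048, -3408, -3768
Δ⁵: -360, -360
The fifth differences are constant (-360).
-3768 − 360 = -4128;  -21618 − 4128 = -25746;  -89958 − 25746 = -115704;  -303468 − 115704 = -419172;  -880302 − 419172 = -1299474
-4128 − 360 = -4488;  -25746 − 4488 = -30234;  -115704 − 30234 = -145938;  -419172 − 145938 = -565110;  -1299474 − 565110 = -1864584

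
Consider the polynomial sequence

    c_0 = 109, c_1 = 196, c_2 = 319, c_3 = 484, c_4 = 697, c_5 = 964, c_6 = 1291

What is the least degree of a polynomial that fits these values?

Δ: 87, 123, 165, 213, 267, 327
Δ²: 36, 42, 48, 54, 60
Δ³: 6, 6, 6, 6
The third differences are constant, so the polynomial has degree 3.

3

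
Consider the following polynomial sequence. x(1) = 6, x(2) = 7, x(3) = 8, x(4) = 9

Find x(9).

14

1  1  1
Constant first difference = 1, so extend:
9 + 1 = 10
10 + 1 = 11
11 + 1 = 12
12 + 1 = 13
13 + 1 = 14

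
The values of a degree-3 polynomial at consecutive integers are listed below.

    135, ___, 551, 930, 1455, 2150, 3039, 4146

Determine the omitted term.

Using the last 6 terms:
First differences: 379, 525, 695, 889, 1107
Second differences: 146, 170, 194, 218
Third differences: 24, 24, 24
Constant third difference = 24.
Extend backward: 146 − 24 = 122;  379 − 122 = 257;  551 − 257 = 294

294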